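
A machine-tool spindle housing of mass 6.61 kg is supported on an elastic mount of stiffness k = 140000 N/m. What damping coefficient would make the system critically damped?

1920 N·s/m

c_c = 2√(k·m) = 2√(140000 × 6.61) = 2 × 962.0 = 1924 N·s/m.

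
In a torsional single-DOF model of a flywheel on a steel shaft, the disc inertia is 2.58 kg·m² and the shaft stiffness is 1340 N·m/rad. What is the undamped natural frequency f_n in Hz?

3.63 Hz

ω_n = √(k_t/J) = √(1340/2.58) = √519.4 = 22.79 rad/s.
f_n = ω_n/(2π) = 22.79/6.283 = 3.627 Hz.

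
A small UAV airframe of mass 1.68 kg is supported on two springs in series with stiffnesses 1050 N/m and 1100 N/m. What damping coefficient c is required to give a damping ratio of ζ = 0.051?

3.06 N·s/m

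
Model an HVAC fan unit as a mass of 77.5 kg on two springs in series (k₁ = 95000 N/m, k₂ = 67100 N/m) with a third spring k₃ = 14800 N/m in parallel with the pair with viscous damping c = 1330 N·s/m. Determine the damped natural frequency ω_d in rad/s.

Series pair: k_s = k₁k₂/(k₁+k₂) = (95000)(67100)/(95000 + 67100) = 39320 N/m. In parallel with k₃: k_eq = 39320 + 14800 = 54120 N/m.
ω_n = √(k_eq/m) = √(54120/77.5) = 26.43 rad/s.
Critical damping c_c = 2√(k_eq·m) = 2√(54120 × 77.5) = 4096 N·s/m, so ζ = c/c_c = 1330/4096 = 0.3247.
ω_d = ω_n√(1 − ζ²) = 26.43 × √(1 − 0.105) = 25.00 rad/s.

25.0 rad/s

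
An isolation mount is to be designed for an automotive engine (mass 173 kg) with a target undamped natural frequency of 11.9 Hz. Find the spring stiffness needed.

ω_n = 2πf_n = 2π × 11.9 = 74.77 rad/s.
k = m·ω_n² = 173 × 74.77² = 173 × 5591 = 967200 N/m.

967000 N/m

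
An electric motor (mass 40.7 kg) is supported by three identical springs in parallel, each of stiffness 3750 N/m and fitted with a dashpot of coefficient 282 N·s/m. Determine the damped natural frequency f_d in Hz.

2.59 Hz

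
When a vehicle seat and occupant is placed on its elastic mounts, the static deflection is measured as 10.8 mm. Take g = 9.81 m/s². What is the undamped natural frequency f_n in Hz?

4.80 Hz

ω_n = √(g/δ_st) = √(9.81/0.0108) = √908.3 = 30.14 rad/s.
f_n = ω_n/(2π) = 30.14/6.283 = 4.797 Hz.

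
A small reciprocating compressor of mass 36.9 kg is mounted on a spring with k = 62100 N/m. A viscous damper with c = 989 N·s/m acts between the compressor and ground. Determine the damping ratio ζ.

0.327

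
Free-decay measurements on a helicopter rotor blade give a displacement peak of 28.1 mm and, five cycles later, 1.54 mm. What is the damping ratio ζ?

0.0920

Logarithmic decrement δ = (1/n)·ln(x₀/x_n) = (1/5)·ln(28.1/1.54) = (1/5)·ln(18.25) = 0.5808.
ζ = δ/√(4π² + δ²) = 0.5808/√(39.48 + 0.337) = 0.5808/6.310 = 0.09204.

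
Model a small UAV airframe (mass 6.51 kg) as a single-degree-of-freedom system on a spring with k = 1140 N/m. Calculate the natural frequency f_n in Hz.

2.11 Hz

ω_n = √(k/m) = √(1140/6.51) = √175.1 = 13.23 rad/s.
f_n = ω_n/(2π) = 13.23/6.283 = 2.106 Hz.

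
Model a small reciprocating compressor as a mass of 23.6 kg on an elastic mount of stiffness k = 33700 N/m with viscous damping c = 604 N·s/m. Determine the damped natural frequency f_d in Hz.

5.66 Hz

ω_n = √(k/m) = √(33700/23.6) = 37.79 rad/s.
Critical damping c_c = 2√(k·m) = 2√(33700 × 23.6) = 1784 N·s/m, so ζ = c/c_c = 604/1784 = 0.3386.
ω_d = ω_n√(1 − ζ²) = 37.79 × √(1 − 0.115) = 35.56 rad/s.
f_d = ω_d/(2π) = 5.659 Hz.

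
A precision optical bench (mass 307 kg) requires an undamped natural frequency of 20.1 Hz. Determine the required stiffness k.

ω_n = 2πf_n = 2π × 20.1 = 126.3 rad/s.
k = m·ω_n² = 307 × 126.3² = 307 × 15950 = 4897000 N/m.

4900000 N/m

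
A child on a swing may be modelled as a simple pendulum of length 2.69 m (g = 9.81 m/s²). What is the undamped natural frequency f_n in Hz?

0.304 Hz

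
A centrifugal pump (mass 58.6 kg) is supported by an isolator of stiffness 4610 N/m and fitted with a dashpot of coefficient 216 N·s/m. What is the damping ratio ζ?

ω_n = √(k/m) = √(4610/58.6) = 8.870 rad/s.
Critical damping c_c = 2√(k·m) = 2√(4610 × 58.6) = 1040 N·s/m, so ζ = c/c_c = 216/1040 = 0.2078.

0.208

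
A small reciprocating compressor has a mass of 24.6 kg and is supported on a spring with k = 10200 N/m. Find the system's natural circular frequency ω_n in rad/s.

20.4 rad/s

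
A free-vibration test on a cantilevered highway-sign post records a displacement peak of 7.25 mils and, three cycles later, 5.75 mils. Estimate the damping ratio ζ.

0.0123

Logarithmic decrement δ = (1/n)·ln(x₀/x_n) = (1/3)·ln(7.25/5.75) = (1/3)·ln(1.261) = 0.07727.
ζ = δ/√(4π² + δ²) = 0.07727/√(39.48 + 0.00597) = 0.07727/6.284 = 0.01230.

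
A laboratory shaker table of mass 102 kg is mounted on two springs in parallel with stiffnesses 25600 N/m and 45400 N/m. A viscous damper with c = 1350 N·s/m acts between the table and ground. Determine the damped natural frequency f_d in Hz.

Parallel springs add: k_eq = 25600 + 45400 = 71000 N/m.
ω_n = √(k_eq/m) = √(71000/102) = 26.38 rad/s.
Critical damping c_c = 2√(k_eq·m) = 2√(71000 × 102) = 5382 N·s/m, so ζ = c/c_c = 1350/5382 = 0.2508.
ω_d = ω_n√(1 − ζ²) = 26.38 × √(1 − 0.0629) = 25.54 rad/s.
f_d = ω_d/(2π) = 4.065 Hz.

4.06 Hz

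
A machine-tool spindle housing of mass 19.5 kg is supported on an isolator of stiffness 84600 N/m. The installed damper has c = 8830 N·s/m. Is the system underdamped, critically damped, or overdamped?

overdamped

c_c = 2√(k·m) = 2569 N·s/m; ζ = c/c_c = 8830/2569 = 3.44.
Since ζ > 1 the system is overdamped.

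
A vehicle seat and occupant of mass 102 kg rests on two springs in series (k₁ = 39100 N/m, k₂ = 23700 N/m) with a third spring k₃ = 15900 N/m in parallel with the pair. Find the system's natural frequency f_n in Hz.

2.76 Hz

Series pair: k_s = k₁k₂/(k₁+k₂) = (39100)(23700)/(39100 + 23700) = 14760 N/m. In parallel with k₃: k_eq = 14760 + 15900 = 30660 N/m.
ω_n = √(k_eq/m) = √(30660/102) = √300.5 = 17.34 rad/s.
f_n = ω_n/(2π) = 17.34/6.283 = 2.759 Hz.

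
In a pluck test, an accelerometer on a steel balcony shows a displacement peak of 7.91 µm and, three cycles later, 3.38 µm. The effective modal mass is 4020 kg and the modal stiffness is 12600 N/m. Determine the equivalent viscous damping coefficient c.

Logarithmic decrement δ = (1/n)·ln(x₀/x_n) = (1/3)·ln(7.91/3.38) = (1/3)·ln(2.340) = 0.2834.
ζ = δ/√(4π² + δ²) = 0.2834/√(39.48 + 0.0803) = 0.2834/6.290 = 0.04506.
c = ζ · 2√(km) = 0.04506 × 2√(12600 × 4020) = 0.04506 × 14230 = 641.4 N·s/m.

641 N·s/m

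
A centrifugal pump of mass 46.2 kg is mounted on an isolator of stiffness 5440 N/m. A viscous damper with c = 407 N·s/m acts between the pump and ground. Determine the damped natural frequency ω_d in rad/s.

9.92 rad/s

ω_n = √(k/m) = √(5440/46.2) = 10.85 rad/s.
Critical damping c_c = 2√(k·m) = 2√(5440 × 46.2) = 1003 N·s/m, so ζ = c/c_c = 407/1003 = 0.4059.
ω_d = ω_n√(1 − ζ²) = 10.85 × √(1 − 0.165) = 9.917 rad/s.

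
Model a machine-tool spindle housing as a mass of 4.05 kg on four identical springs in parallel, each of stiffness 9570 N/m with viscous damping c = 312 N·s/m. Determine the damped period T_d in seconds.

Parallel springs add: k_eq = 4 × 9570 = 38280 N/m.
ω_n = √(k_eq/m) = √(38280/4.05) = 97.22 rad/s.
Critical damping c_c = 2√(k_eq·m) = 2√(38280 × 4.05) = 787.5 N·s/m, so ζ = c/c_c = 312/787.5 = 0.3962.
ω_d = ω_n√(1 − ζ²) = 97.22 × √(1 − 0.157) = 89.26 rad/s.
T_d = 2π/ω_d = 0.07039 s.

0.0704 s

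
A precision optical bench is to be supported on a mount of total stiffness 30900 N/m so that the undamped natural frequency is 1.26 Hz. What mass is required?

493 kg

ω_n = 2πf_n = 2π × 1.26 = 7.917 rad/s.
m = k/ω_n² = 30900/7.917² = 30900/62.68 = 493.0 kg.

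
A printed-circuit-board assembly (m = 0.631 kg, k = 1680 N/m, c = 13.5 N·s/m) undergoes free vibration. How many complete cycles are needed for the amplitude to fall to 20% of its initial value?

2 cycles

ζ = c/(2√(km)) = 13.5/(2√(1680 × 0.631)) = 13.5/65.12 = 0.2073.
Logarithmic decrement δ = 2πζ/√(1 − ζ²) = 2π × 0.2073/√(1 − 0.0430) = 1.332.
x_n/x₀ = e^(−nδ) ≤ 0.2; take ln: n ≥ ln(1/0.2)/δ = 1.609/1.332 = 1.209.
So 2 complete cycles are required.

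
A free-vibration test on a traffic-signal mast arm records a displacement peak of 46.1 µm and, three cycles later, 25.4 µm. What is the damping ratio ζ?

Logarithmic decrement δ = (1/n)·ln(x₀/x_n) = (1/3)·ln(46.1/25.4) = (1/3)·ln(1.815) = 0.1987.
ζ = δ/√(4π² + δ²) = 0.1987/√(39.48 + 0.0395) = 0.1987/6.286 = 0.03161.

0.0316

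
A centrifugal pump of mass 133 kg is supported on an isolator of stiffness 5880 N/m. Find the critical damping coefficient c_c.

c_c = 2√(k·m) = 2√(5880 × 133) = 2 × 884.3 = 1769 N·s/m.

1770 N·s/m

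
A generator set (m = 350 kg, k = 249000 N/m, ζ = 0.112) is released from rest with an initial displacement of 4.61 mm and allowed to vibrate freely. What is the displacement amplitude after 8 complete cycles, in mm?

Logarithmic decrement δ = 2πζ/√(1 − ζ²) = 2π × 0.1120/√(1 − 0.0125) = 0.7082.
After n cycles, x_n/x₀ = e^(−nδ), so x_8 = 4.61 × e^(−8 × 0.7082) = 4.61 × 0.003464 = 0.01597 mm.

0.0160 mm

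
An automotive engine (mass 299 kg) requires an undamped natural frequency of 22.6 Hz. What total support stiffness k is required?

6030000 N/m

ω_n = 2πf_n = 2π × 22.6 = 142.0 rad/s.
k = m·ω_n² = 299 × 142.0² = 299 × 20160 = 6029000 N/m.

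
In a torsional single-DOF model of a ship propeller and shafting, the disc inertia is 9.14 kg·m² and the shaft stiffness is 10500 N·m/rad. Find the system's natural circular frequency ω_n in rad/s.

33.9 rad/s

ω_n = √(k_t/J) = √(10500/9.14) = √1149 = 33.89 rad/s.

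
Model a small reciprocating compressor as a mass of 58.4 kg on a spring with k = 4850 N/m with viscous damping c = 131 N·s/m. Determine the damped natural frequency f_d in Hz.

1.44 Hz

ω_n = √(k/m) = √(4850/58.4) = 9.113 rad/s.
Critical damping c_c = 2√(k·m) = 2√(4850 × 58.4) = 1064 N·s/m, so ζ = c/c_c = 131/1064 = 0.1231.
ω_d = ω_n√(1 − ζ²) = 9.113 × √(1 − 0.0151) = 9.044 rad/s.
f_d = ω_d/(2π) = 1.439 Hz.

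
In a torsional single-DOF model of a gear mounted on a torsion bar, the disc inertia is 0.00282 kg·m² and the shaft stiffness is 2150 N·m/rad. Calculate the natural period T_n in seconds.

ω_n = √(k_t/J) = √(2150/0.00282) = √762400 = 873.2 rad/s.
T_n = 2π/ω_n = 6.283/873.2 = 0.007196 s.

0.00720 s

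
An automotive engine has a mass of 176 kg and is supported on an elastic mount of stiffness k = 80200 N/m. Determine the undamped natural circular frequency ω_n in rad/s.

21.3 rad/s

ω_n = √(k/m) = √(80200/176) = √455.7 = 21.35 rad/s.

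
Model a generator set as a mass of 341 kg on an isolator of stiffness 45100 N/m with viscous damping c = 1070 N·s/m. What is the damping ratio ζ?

0.136

ω_n = √(k/m) = √(45100/341) = 11.50 rad/s.
Critical damping c_c = 2√(k·m) = 2√(45100 × 341) = 7843 N·s/m, so ζ = c/c_c = 1070/7843 = 0.1364.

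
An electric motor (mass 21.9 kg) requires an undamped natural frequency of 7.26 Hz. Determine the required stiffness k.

ω_n = 2πf_n = 2π × 7.26 = 45.62 rad/s.
k = m·ω_n² = 21.9 × 45.62² = 21.9 × 2081 = 45570 N/m.

45600 N/m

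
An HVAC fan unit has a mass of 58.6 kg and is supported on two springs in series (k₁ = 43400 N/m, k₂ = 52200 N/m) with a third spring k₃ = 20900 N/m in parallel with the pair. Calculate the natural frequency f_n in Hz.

4.39 Hz

Series pair: k_s = k₁k₂/(k₁+k₂) = (43400)(52200)/(43400 + 52200) = 23700 N/m. In parallel with k₃: k_eq = 23700 + 20900 = 44600 N/m.
ω_n = √(k_eq/m) = √(44600/58.6) = √761.0 = 27.59 rad/s.
f_n = ω_n/(2π) = 27.59/6.283 = 4.391 Hz.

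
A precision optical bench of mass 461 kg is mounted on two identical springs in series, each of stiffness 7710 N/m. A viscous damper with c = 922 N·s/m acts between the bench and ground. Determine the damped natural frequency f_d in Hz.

Series springs: 1/k_eq = 2/7710, so k_eq = 7710/2 = 3855 N/m.
ω_n = √(k_eq/m) = √(3855/461) = 2.892 rad/s.
Critical damping c_c = 2√(k_eq·m) = 2√(3855 × 461) = 2666 N·s/m, so ζ = c/c_c = 922/2666 = 0.3458.
ω_d = ω_n√(1 − ζ²) = 2.892 × √(1 − 0.120) = 2.713 rad/s.
f_d = ω_d/(2π) = 0.4318 Hz.

0.432 Hz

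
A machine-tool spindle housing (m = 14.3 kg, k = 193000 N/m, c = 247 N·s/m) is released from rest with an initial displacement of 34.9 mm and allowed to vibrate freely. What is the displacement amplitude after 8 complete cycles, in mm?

0.823 mm

ζ = c/(2√(km)) = 247/(2√(193000 × 14.3)) = 247/3323 = 0.07434.
Logarithmic decrement δ = 2πζ/√(1 − ζ²) = 2π × 0.07434/√(1 − 0.00553) = 0.4684.
After n cycles, x_n/x₀ = e^(−nδ), so x_8 = 34.9 × e^(−8 × 0.4684) = 34.9 × 0.02359 = 0.8232 mm.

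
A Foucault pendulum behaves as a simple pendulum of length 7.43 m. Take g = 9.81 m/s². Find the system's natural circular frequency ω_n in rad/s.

For a simple pendulum ω_n = √(g/L) = √(9.81/7.43) = √1.320 = 1.149 rad/s.

1.15 rad/s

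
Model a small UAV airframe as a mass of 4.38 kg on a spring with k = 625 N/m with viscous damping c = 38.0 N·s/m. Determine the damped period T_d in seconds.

ω_n = √(k/m) = √(625.0/4.38) = 11.95 rad/s.
Critical damping c_c = 2√(k·m) = 2√(625.0 × 4.38) = 104.6 N·s/m, so ζ = c/c_c = 38.0/104.6 = 0.3631.
ω_d = ω_n√(1 − ζ²) = 11.95 × √(1 − 0.132) = 11.13 rad/s.
T_d = 2π/ω_d = 0.5645 s.

0.565 s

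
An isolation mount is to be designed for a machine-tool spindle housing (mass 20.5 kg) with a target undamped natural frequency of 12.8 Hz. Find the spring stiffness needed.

ω_n = 2πf_n = 2π × 12.8 = 80.42 rad/s.
k = m·ω_n² = 20.5 × 80.42² = 20.5 × 6468 = 132600 N/m.

133000 N/m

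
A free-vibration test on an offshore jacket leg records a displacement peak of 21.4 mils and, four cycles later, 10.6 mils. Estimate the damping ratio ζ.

0.0279

Logarithmic decrement δ = (1/n)·ln(x₀/x_n) = (1/4)·ln(21.4/10.6) = (1/4)·ln(2.019) = 0.1756.
ζ = δ/√(4π² + δ²) = 0.1756/√(39.48 + 0.0308) = 0.1756/6.286 = 0.02794.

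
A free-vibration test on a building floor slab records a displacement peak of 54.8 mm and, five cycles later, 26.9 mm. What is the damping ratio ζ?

Logarithmic decrement δ = (1/n)·ln(x₀/x_n) = (1/5)·ln(54.8/26.9) = (1/5)·ln(2.037) = 0.1423.
ζ = δ/√(4π² + δ²) = 0.1423/√(39.48 + 0.0203) = 0.1423/6.285 = 0.02264.

0.0226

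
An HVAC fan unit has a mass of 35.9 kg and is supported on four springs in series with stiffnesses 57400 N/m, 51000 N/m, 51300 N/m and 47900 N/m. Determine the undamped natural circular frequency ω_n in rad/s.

19.0 rad/s

Series springs: 1/k_eq = 1/57400 + 1/51000 + 1/51300 + 1/47900 = 7.740×10^-5, so k_eq = 12920 N/m.
ω_n = √(k_eq/m) = √(12920/35.9) = √359.9 = 18.97 rad/s.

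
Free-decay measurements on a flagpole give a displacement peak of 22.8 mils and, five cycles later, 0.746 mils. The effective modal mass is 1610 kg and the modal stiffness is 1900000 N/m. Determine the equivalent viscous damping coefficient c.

Logarithmic decrement δ = (1/n)·ln(x₀/x_n) = (1/5)·ln(22.8/0.746) = (1/5)·ln(30.56) = 0.6840.
ζ = δ/√(4π² + δ²) = 0.6840/√(39.48 + 0.468) = 0.6840/6.320 = 0.1082.
c = ζ · 2√(km) = 0.1082 × 2√(1900000 × 1610) = 0.1082 × 110600 = 11970 N·s/m.

12000 N·s/m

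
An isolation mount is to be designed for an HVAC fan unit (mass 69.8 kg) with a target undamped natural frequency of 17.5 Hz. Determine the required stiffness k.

ω_n = 2πf_n = 2π × 17.5 = 110.0 rad/s.
k = m·ω_n² = 69.8 × 110.0² = 69.8 × 12090 = 843900 N/m.

844000 N/m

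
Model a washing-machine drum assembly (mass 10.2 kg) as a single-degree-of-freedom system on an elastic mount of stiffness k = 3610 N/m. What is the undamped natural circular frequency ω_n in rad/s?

18.8 rad/s

ω_n = √(k/m) = √(3610/10.2) = √353.9 = 18.81 rad/s.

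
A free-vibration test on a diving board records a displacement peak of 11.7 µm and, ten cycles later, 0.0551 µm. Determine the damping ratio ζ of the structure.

0.0850

Logarithmic decrement δ = (1/n)·ln(x₀/x_n) = (1/10)·ln(11.7/0.0551) = (1/10)·ln(212.3) = 0.5358.
ζ = δ/√(4π² + δ²) = 0.5358/√(39.48 + 0.287) = 0.5358/6.306 = 0.08497.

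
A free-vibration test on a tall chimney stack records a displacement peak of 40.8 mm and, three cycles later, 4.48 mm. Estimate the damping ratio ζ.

0.116

Logarithmic decrement δ = (1/n)·ln(x₀/x_n) = (1/3)·ln(40.8/4.48) = (1/3)·ln(9.107) = 0.7364.
ζ = δ/√(4π² + δ²) = 0.7364/√(39.48 + 0.542) = 0.7364/6.326 = 0.1164.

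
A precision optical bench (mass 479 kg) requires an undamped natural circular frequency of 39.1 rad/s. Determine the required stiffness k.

732000 N/m

k = m·ω_n² = 479 × 39.10² = 479 × 1529 = 732300 N/m.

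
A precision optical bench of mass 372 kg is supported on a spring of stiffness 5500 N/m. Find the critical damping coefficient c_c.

2860 N·s/m

c_c = 2√(k·m) = 2√(5500 × 372) = 2 × 1430 = 2861 N·s/m.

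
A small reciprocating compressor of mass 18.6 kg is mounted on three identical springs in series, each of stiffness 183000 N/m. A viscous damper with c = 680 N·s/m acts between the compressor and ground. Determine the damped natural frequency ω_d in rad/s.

54.3 rad/s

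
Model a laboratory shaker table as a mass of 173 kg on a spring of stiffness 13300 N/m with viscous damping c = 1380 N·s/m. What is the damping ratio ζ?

ω_n = √(k/m) = √(13300/173) = 8.768 rad/s.
Critical damping c_c = 2√(k·m) = 2√(13300 × 173) = 3034 N·s/m, so ζ = c/c_c = 1380/3034 = 0.4549.

0.455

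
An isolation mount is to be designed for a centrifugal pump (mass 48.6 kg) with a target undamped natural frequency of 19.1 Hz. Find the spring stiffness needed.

ω_n = 2πf_n = 2π × 19.1 = 120.0 rad/s.
k = m·ω_n² = 48.6 × 120.0² = 48.6 × 14400 = 699900 N/m.

700000 N/m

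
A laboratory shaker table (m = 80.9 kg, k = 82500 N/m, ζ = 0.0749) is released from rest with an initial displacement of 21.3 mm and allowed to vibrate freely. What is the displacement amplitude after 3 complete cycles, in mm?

5.17 mm

Logarithmic decrement δ = 2πζ/√(1 − ζ²) = 2π × 0.07490/√(1 − 0.00561) = 0.4719.
After n cycles, x_n/x₀ = e^(−nδ), so x_3 = 21.3 × e^(−3 × 0.4719) = 21.3 × 0.2427 = 5.170 mm.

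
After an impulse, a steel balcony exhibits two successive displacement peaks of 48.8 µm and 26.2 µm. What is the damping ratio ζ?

Logarithmic decrement δ = (1/n)·ln(x₀/x_n) = (1/1)·ln(48.8/26.2) = (1/1)·ln(1.863) = 0.6220.
ζ = δ/√(4π² + δ²) = 0.6220/√(39.48 + 0.387) = 0.6220/6.314 = 0.09851.

0.0985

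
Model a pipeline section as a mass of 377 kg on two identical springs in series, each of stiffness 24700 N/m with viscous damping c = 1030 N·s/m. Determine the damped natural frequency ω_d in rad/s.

5.56 rad/s

Series springs: 1/k_eq = 2/24700, so k_eq = 24700/2 = 12350 N/m.
ω_n = √(k_eq/m) = √(12350/377) = 5.724 rad/s.
Critical damping c_c = 2√(k_eq·m) = 2√(12350 × 377) = 4316 N·s/m, so ζ = c/c_c = 1030/4316 = 0.2387.
ω_d = ω_n√(1 − ζ²) = 5.724 × √(1 − 0.0570) = 5.558 rad/s.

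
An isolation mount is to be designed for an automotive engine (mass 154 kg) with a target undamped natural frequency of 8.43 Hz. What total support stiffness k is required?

432000 N/m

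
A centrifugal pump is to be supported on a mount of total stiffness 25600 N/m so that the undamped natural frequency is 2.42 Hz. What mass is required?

111 kg

ω_n = 2πf_n = 2π × 2.42 = 15.21 rad/s.
m = k/ω_n² = 25600/15.21² = 25600/231.2 = 110.7 kg.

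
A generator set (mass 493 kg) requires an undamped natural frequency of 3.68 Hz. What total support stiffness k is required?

264000 N/m

ω_n = 2πf_n = 2π × 3.68 = 23.12 rad/s.
k = m·ω_n² = 493 × 23.12² = 493 × 534.6 = 263600 N/m.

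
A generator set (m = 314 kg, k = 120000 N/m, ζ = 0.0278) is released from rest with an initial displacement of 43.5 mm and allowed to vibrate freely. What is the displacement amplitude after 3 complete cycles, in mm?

Logarithmic decrement δ = 2πζ/√(1 − ζ²) = 2π × 0.02780/√(1 − 0.000773) = 0.1747.
After n cycles, x_n/x₀ = e^(−nδ), so x_3 = 43.5 × e^(−3 × 0.1747) = 43.5 × 0.5920 = 25.75 mm.

25.8 mm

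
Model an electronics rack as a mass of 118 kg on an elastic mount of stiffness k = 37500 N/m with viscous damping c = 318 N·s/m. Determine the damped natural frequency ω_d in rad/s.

17.8 rad/s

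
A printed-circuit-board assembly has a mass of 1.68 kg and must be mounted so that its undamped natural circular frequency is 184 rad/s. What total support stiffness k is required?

k = m·ω_n² = 1.68 × 184.0² = 1.68 × 33860 = 56880 N/m.

56900 N/m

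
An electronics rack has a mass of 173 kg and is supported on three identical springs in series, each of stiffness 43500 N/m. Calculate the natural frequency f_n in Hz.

Series springs: 1/k_eq = 3/43500, so k_eq = 43500/3 = 14500 N/m.
ω_n = √(k_eq/m) = √(14500/173) = √83.82 = 9.155 rad/s.
f_n = ω_n/(2π) = 9.155/6.283 = 1.457 Hz.

1.46 Hz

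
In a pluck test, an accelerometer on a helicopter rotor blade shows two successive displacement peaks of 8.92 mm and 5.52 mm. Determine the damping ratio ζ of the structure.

0.0762

Logarithmic decrement δ = (1/n)·ln(x₀/x_n) = (1/1)·ln(8.92/5.52) = (1/1)·ln(1.616) = 0.4799.
ζ = δ/√(4π² + δ²) = 0.4799/√(39.48 + 0.230) = 0.4799/6.301 = 0.07616.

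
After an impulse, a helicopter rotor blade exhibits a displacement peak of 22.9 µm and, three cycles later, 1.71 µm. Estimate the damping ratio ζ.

0.136

Logarithmic decrement δ = (1/n)·ln(x₀/x_n) = (1/3)·ln(22.9/1.71) = (1/3)·ln(13.39) = 0.8649.
ζ = δ/√(4π² + δ²) = 0.8649/√(39.48 + 0.748) = 0.8649/6.342 = 0.1364.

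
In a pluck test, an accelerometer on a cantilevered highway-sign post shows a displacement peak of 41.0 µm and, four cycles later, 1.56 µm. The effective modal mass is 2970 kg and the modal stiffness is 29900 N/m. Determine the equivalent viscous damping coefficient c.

Logarithmic decrement δ = (1/n)·ln(x₀/x_n) = (1/4)·ln(41.0/1.56) = (1/4)·ln(26.28) = 0.8172.
ζ = δ/√(4π² + δ²) = 0.8172/√(39.48 + 0.668) = 0.8172/6.336 = 0.1290.
c = ζ · 2√(km) = 0.1290 × 2√(29900 × 2970) = 0.1290 × 18850 = 2431 N·s/m.

2430 N·s/m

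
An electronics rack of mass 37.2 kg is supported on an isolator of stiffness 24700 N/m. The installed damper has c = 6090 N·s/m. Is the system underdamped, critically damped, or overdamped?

overdamped

c_c = 2√(k·m) = 1917 N·s/m; ζ = c/c_c = 6090/1917 = 3.18.
Since ζ > 1 the system is overdamped.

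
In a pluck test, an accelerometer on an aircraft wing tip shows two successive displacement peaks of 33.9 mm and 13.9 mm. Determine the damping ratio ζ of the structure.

0.140

Logarithmic decrement δ = (1/n)·ln(x₀/x_n) = (1/1)·ln(33.9/13.9) = (1/1)·ln(2.439) = 0.8915.
ζ = δ/√(4π² + δ²) = 0.8915/√(39.48 + 0.795) = 0.8915/6.346 = 0.1405.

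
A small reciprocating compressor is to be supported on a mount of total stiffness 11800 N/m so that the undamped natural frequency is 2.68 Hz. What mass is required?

41.6 kg

ω_n = 2πf_n = 2π × 2.68 = 16.84 rad/s.
m = k/ω_n² = 11800/16.84² = 11800/283.5 = 41.62 kg.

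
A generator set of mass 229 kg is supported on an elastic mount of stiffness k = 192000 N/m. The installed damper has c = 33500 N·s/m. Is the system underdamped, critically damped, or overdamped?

overdamped

c_c = 2√(k·m) = 13260 N·s/m; ζ = c/c_c = 33500/13260 = 2.53.
Since ζ > 1 the system is overdamped.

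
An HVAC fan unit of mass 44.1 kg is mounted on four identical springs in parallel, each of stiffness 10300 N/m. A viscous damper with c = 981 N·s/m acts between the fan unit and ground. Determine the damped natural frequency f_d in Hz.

4.53 Hz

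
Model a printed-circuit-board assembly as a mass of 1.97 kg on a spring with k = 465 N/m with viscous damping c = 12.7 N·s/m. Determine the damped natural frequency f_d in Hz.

2.39 Hz

ω_n = √(k/m) = √(465.0/1.97) = 15.36 rad/s.
Critical damping c_c = 2√(k·m) = 2√(465.0 × 1.97) = 60.53 N·s/m, so ζ = c/c_c = 12.7/60.53 = 0.2098.
ω_d = ω_n√(1 − ζ²) = 15.36 × √(1 − 0.0440) = 15.02 rad/s.
f_d = ω_d/(2π) = 2.391 Hz.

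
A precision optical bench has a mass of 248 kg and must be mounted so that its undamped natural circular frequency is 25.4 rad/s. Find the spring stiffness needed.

k = m·ω_n² = 248 × 25.40² = 248 × 645.2 = 160000 N/m.

160000 N/m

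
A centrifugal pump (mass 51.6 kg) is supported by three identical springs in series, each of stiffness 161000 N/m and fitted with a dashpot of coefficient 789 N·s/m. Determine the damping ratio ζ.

Series springs: 1/k_eq = 3/161000, so k_eq = 161000/3 = 53670 N/m.
ω_n = √(k_eq/m) = √(53670/51.6) = 32.25 rad/s.
Critical damping c_c = 2√(k_eq·m) = 2√(53670 × 51.6) = 3328 N·s/m, so ζ = c/c_c = 789/3328 = 0.2371.

0.237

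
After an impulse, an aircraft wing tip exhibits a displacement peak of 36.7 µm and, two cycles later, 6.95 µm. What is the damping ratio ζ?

0.131

Logarithmic decrement δ = (1/n)·ln(x₀/x_n) = (1/2)·ln(36.7/6.95) = (1/2)·ln(5.281) = 0.8320.
ζ = δ/√(4π² + δ²) = 0.8320/√(39.48 + 0.692) = 0.8320/6.338 = 0.1313.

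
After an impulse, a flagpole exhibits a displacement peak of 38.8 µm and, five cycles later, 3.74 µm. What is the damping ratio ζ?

0.0743

Logarithmic decrement δ = (1/n)·ln(x₀/x_n) = (1/5)·ln(38.8/3.74) = (1/5)·ln(10.37) = 0.4679.
ζ = δ/√(4π² + δ²) = 0.4679/√(39.48 + 0.219) = 0.4679/6.301 = 0.07426.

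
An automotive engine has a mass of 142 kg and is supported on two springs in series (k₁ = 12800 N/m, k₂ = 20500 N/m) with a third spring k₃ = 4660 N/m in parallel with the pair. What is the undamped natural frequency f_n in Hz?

1.50 Hz

Series pair: k_s = k₁k₂/(k₁+k₂) = (12800)(20500)/(12800 + 20500) = 7880 N/m. In parallel with k₃: k_eq = 7880 + 4660 = 12540 N/m.
ω_n = √(k_eq/m) = √(12540/142) = √88.31 = 9.397 rad/s.
f_n = ω_n/(2π) = 9.397/6.283 = 1.496 Hz.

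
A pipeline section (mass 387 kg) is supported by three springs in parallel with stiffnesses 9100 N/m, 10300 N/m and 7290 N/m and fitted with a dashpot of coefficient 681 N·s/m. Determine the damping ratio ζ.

0.106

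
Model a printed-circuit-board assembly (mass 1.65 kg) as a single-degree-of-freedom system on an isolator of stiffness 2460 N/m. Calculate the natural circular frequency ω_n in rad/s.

38.6 rad/s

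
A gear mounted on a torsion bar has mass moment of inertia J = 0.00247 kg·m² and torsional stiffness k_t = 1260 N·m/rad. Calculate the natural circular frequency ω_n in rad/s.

714 rad/s

ω_n = √(k_t/J) = √(1260/0.00247) = √510100 = 714.2 rad/s.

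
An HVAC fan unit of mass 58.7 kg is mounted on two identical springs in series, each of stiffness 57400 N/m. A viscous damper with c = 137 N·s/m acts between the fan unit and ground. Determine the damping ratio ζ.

Series springs: 1/k_eq = 2/57400, so k_eq = 57400/2 = 28700 N/m.
ω_n = √(k_eq/m) = √(28700/58.7) = 22.11 rad/s.
Critical damping c_c = 2√(k_eq·m) = 2√(28700 × 58.7) = 2596 N·s/m, so ζ = c/c_c = 137/2596 = 0.05278.

0.0528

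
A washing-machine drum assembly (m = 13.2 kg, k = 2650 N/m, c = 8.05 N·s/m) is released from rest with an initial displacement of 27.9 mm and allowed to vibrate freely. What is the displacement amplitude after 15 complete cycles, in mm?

ζ = c/(2√(km)) = 8.05/(2√(2650 × 13.2)) = 8.05/374.1 = 0.02152.
Logarithmic decrement δ = 2πζ/√(1 − ζ²) = 2π × 0.02152/√(1 − 0.000463) = 0.1352.
After n cycles, x_n/x₀ = e^(−nδ), so x_15 = 27.9 × e^(−15 × 0.1352) = 27.9 × 0.1315 = 3.669 mm.

3.67 mm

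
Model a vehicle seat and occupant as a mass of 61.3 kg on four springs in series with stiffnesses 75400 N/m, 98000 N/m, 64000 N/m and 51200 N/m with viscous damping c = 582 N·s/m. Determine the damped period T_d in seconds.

0.393 s

Series springs: 1/k_eq = 1/75400 + 1/98000 + 1/64000 + 1/51200 = 5.862×10^-5, so k_eq = 17060 N/m.
ω_n = √(k_eq/m) = √(17060/61.3) = 16.68 rad/s.
Critical damping c_c = 2√(k_eq·m) = 2√(17060 × 61.3) = 2045 N·s/m, so ζ = c/c_c = 582/2045 = 0.2846.
ω_d = ω_n√(1 − ζ²) = 16.68 × √(1 − 0.0810) = 15.99 rad/s.
T_d = 2π/ω_d = 0.3929 s.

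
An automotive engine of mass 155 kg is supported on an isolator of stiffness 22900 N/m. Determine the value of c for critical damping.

c_c = 2√(k·m) = 2√(22900 × 155) = 2 × 1884 = 3768 N·s/m.

3770 N·s/m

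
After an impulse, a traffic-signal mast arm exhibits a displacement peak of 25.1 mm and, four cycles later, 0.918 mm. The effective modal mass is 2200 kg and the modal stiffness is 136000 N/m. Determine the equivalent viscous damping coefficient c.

4520 N·s/m

Logarithmic decrement δ = (1/n)·ln(x₀/x_n) = (1/4)·ln(25.1/0.918) = (1/4)·ln(27.34) = 0.8271.
ζ = δ/√(4π² + δ²) = 0.8271/√(39.48 + 0.684) = 0.8271/6.337 = 0.1305.
c = ζ · 2√(km) = 0.1305 × 2√(136000 × 2200) = 0.1305 × 34590 = 4515 N·s/m.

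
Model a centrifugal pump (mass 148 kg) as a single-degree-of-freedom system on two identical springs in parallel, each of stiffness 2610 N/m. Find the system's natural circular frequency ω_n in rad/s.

5.94 rad/s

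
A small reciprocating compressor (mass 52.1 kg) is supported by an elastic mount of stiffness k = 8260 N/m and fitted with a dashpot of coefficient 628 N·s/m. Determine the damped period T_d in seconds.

ω_n = √(k/m) = √(8260/52.1) = 12.59 rad/s.
Critical damping c_c = 2√(k·m) = 2√(8260 × 52.1) = 1312 N·s/m, so ζ = c/c_c = 628/1312 = 0.4787.
ω_d = ω_n√(1 − ζ²) = 12.59 × √(1 − 0.229) = 11.06 rad/s.
T_d = 2π/ω_d = 0.5683 s.

0.568 s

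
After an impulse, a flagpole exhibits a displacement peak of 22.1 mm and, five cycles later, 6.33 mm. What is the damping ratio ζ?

Logarithmic decrement δ = (1/n)·ln(x₀/x_n) = (1/5)·ln(22.1/6.33) = (1/5)·ln(3.491) = 0.2501.
ζ = δ/√(4π² + δ²) = 0.2501/√(39.48 + 0.0625) = 0.2501/6.288 = 0.03977.

0.0398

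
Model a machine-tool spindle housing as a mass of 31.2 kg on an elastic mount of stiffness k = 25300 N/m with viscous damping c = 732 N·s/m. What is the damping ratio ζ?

0.412

ω_n = √(k/m) = √(25300/31.2) = 28.48 rad/s.
Critical damping c_c = 2√(k·m) = 2√(25300 × 31.2) = 1777 N·s/m, so ζ = c/c_c = 732/1777 = 0.4119.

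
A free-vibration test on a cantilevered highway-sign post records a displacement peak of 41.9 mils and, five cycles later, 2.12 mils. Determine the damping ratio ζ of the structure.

0.0946

Logarithmic decrement δ = (1/n)·ln(x₀/x_n) = (1/5)·ln(41.9/2.12) = (1/5)·ln(19.76) = 0.5968.
ζ = δ/√(4π² + δ²) = 0.5968/√(39.48 + 0.356) = 0.5968/6.311 = 0.09455.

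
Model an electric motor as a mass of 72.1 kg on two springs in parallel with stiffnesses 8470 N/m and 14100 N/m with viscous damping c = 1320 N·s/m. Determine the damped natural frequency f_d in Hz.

Parallel springs add: k_eq = 8470 + 14100 = 22570 N/m.
ω_n = √(k_eq/m) = √(22570/72.1) = 17.69 rad/s.
Critical damping c_c = 2√(k_eq·m) = 2√(22570 × 72.1) = 2551 N·s/m, so ζ = c/c_c = 1320/2551 = 0.5174.
ω_d = ω_n√(1 − ζ²) = 17.69 × √(1 − 0.268) = 15.14 rad/s.
f_d = ω_d/(2π) = 2.410 Hz.

2.41 Hz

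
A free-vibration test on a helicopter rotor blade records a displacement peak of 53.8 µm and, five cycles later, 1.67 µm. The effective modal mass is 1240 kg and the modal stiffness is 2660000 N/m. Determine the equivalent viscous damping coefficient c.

Logarithmic decrement δ = (1/n)·ln(x₀/x_n) = (1/5)·ln(53.8/1.67) = (1/5)·ln(32.22) = 0.6945.
ζ = δ/√(4π² + δ²) = 0.6945/√(39.48 + 0.482) = 0.6945/6.321 = 0.1099.
c = ζ · 2√(km) = 0.1099 × 2√(2660000 × 1240) = 0.1099 × 114900 = 12620 N·s/m.

12600 N·s/m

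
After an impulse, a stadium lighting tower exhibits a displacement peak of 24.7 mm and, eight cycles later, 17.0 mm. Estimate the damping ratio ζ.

0.00743

Logarithmic decrement δ = (1/n)·ln(x₀/x_n) = (1/8)·ln(24.7/17.0) = (1/8)·ln(1.453) = 0.04670.
ζ = δ/√(4π² + δ²) = 0.04670/√(39.48 + 0.00218) = 0.04670/6.283 = 0.007432.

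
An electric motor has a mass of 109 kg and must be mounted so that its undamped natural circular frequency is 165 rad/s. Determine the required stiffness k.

2970000 N/m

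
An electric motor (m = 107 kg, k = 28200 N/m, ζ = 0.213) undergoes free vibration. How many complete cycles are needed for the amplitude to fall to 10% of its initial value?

Logarithmic decrement δ = 2πζ/√(1 − ζ²) = 2π × 0.2130/√(1 − 0.0454) = 1.370.
x_n/x₀ = e^(−nδ) ≤ 0.1; take ln: n ≥ ln(1/0.1)/δ = 2.303/1.370 = 1.681.
So 2 complete cycles are required.

2 cycles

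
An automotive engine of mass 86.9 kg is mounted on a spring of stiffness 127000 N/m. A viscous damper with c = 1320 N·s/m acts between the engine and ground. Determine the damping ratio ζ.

0.199

ω_n = √(k/m) = √(127000/86.9) = 38.23 rad/s.
Critical damping c_c = 2√(k·m) = 2√(127000 × 86.9) = 6644 N·s/m, so ζ = c/c_c = 1320/6644 = 0.1987.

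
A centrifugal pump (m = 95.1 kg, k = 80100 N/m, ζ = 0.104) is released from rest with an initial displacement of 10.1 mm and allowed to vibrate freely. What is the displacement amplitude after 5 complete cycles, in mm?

0.378 mm

Logarithmic decrement δ = 2πζ/√(1 − ζ²) = 2π × 0.1040/√(1 − 0.0108) = 0.6570.
After n cycles, x_n/x₀ = e^(−nδ), so x_5 = 10.1 × e^(−5 × 0.6570) = 10.1 × 0.03744 = 0.3781 mm.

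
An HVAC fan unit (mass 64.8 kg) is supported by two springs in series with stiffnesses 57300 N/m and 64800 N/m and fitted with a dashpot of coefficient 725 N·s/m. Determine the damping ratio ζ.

Series springs: 1/k_eq = 1/57300 + 1/64800 = 3.288×10^-5, so k_eq = 30410 N/m.
ω_n = √(k_eq/m) = √(30410/64.8) = 21.66 rad/s.
Critical damping c_c = 2√(k_eq·m) = 2√(30410 × 64.8) = 2808 N·s/m, so ζ = c/c_c = 725/2808 = 0.2582.

0.258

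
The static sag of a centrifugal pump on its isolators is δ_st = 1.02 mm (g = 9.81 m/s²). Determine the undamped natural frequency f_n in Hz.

ω_n = √(g/δ_st) = √(9.81/0.00102) = √9618 = 98.07 rad/s.
f_n = ω_n/(2π) = 98.07/6.283 = 15.61 Hz.

15.6 Hz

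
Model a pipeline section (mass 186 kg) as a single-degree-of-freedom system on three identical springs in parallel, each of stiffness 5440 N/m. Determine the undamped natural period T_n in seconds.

0.671 s

Parallel springs add: k_eq = 3 × 5440 = 16320 N/m.
ω_n = √(k_eq/m) = √(16320/186) = √87.74 = 9.367 rad/s.
T_n = 2π/ω_n = 6.283/9.367 = 0.6708 s.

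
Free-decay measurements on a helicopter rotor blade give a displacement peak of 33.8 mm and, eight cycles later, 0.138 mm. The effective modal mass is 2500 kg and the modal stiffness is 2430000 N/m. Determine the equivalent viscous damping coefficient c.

Logarithmic decrement δ = (1/n)·ln(x₀/x_n) = (1/8)·ln(33.8/0.138) = (1/8)·ln(244.9) = 0.6876.
ζ = δ/√(4π² + δ²) = 0.6876/√(39.48 + 0.473) = 0.6876/6.321 = 0.1088.
c = ζ · 2√(km) = 0.1088 × 2√(2430000 × 2500) = 0.1088 × 155900 = 16960 N·s/m.

17000 N·s/m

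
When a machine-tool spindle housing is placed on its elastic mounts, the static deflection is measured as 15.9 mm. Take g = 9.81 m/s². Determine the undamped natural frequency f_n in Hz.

3.95 Hz

ω_n = √(g/δ_st) = √(9.81/0.0159) = √617.0 = 24.84 rad/s.
f_n = ω_n/(2π) = 24.84/6.283 = 3.953 Hz.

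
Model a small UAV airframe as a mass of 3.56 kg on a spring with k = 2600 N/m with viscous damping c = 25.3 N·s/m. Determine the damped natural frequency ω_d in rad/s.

ω_n = √(k/m) = √(2600/3.56) = 27.02 rad/s.
Critical damping c_c = 2√(k·m) = 2√(2600 × 3.56) = 192.4 N·s/m, so ζ = c/c_c = 25.3/192.4 = 0.1315.
ω_d = ω_n√(1 − ζ²) = 27.02 × √(1 − 0.0173) = 26.79 rad/s.

26.8 rad/s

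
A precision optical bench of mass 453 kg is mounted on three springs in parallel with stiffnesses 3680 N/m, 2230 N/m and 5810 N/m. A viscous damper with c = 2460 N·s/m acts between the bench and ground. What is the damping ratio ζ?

Parallel springs add: k_eq = 3680 + 2230 + 5810 = 11720 N/m.
ω_n = √(k_eq/m) = √(11720/453) = 5.086 rad/s.
Critical damping c_c = 2√(k_eq·m) = 2√(11720 × 453) = 4608 N·s/m, so ζ = c/c_c = 2460/4608 = 0.5338.

0.534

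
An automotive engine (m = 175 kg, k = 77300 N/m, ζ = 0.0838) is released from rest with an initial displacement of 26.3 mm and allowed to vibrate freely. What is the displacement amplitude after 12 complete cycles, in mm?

Logarithmic decrement δ = 2πζ/√(1 − ζ²) = 2π × 0.08380/√(1 − 0.00702) = 0.5284.
After n cycles, x_n/x₀ = e^(−nδ), so x_12 = 26.3 × e^(−12 × 0.5284) = 26.3 × 0.001763 = 0.04637 mm.

0.0464 mm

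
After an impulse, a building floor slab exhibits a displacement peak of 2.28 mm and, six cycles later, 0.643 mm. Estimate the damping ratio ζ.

Logarithmic decrement δ = (1/n)·ln(x₀/x_n) = (1/6)·ln(2.28/0.643) = (1/6)·ln(3.546) = 0.2110.
ζ = δ/√(4π² + δ²) = 0.2110/√(39.48 + 0.0445) = 0.2110/6.287 = 0.03356.

0.0336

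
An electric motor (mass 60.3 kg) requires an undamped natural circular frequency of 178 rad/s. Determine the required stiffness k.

k = m·ω_n² = 60.3 × 178.0² = 60.3 × 31680 = 1911000 N/m.

1910000 N/m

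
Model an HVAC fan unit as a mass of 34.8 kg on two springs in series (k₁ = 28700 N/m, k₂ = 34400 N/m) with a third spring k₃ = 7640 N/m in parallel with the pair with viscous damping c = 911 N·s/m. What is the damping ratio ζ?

Series pair: k_s = k₁k₂/(k₁+k₂) = (28700)(34400)/(28700 + 34400) = 15650 N/m. In parallel with k₃: k_eq = 15650 + 7640 = 23290 N/m.
ω_n = √(k_eq/m) = √(23290/34.8) = 25.87 rad/s.
Critical damping c_c = 2√(k_eq·m) = 2√(23290 × 34.8) = 1800 N·s/m, so ζ = c/c_c = 911/1800 = 0.5060.

0.506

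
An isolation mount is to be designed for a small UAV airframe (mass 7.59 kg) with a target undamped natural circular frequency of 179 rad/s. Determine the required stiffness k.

k = m·ω_n² = 7.59 × 179.0² = 7.59 × 32040 = 243200 N/m.

243000 N/m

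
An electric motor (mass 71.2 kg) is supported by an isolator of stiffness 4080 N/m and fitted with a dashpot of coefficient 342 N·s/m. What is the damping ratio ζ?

ω_n = √(k/m) = √(4080/71.2) = 7.570 rad/s.
Critical damping c_c = 2√(k·m) = 2√(4080 × 71.2) = 1078 N·s/m, so ζ = c/c_c = 342/1078 = 0.3173.

0.317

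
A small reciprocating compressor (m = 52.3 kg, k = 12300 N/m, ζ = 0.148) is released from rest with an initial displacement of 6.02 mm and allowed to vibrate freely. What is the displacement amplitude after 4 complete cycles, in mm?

0.140 mm

Logarithmic decrement δ = 2πζ/√(1 − ζ²) = 2π × 0.1480/√(1 − 0.0219) = 0.9403.
After n cycles, x_n/x₀ = e^(−nδ), so x_4 = 6.02 × e^(−4 × 0.9403) = 6.02 × 0.02326 = 0.1400 mm.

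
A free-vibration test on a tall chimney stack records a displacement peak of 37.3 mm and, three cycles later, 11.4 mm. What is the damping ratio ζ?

0.0628

Logarithmic decrement δ = (1/n)·ln(x₀/x_n) = (1/3)·ln(37.3/11.4) = (1/3)·ln(3.272) = 0.3951.
ζ = δ/√(4π² + δ²) = 0.3951/√(39.48 + 0.156) = 0.3951/6.296 = 0.06276.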